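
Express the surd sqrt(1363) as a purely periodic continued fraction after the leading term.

Write x_i = (sqrt(1363) + m_i)/d_i with (m_0, d_0) = (0, 1). a_0 = floor(sqrt(1363)) = 36, since 36^2 = 1296 <= 1363 < 1369 = 37^2.
Iterate m_{i+1} = d_i*a_i - m_i, d_{i+1} = (1363 - m_{i+1}^2)/d_i, a_{i+1} = floor((a_0 + m_{i+1})/d_{i+1}):
  m_1 = 1*36 - 0 = 36, d_1 = (1363 - 36^2)/1 = 67/1 = 67, a_1 = floor((36 + 36)/67) = 1.
  m_2 = 67*1 - 36 = 31, d_2 = (1363 - 31^2)/67 = 402/67 = 6, a_2 = floor((36 + 31)/6) = 11.
  m_3 = 6*11 - 31 = 35, d_3 = (1363 - 35^2)/6 = 138/6 = 23, a_3 = floor((36 + 35)/23) = 3.
  m_4 = 23*3 - 35 = 34, d_4 = (1363 - 34^2)/23 = 207/23 = 9, a_4 = floor((36 + 34)/9) = 7.
  m_5 = 9*7 - 34 = 29, d_5 = (1363 - 29^2)/9 = 522/9 = 58, a_5 = floor((36 + 29)/58) = 1.
  m_6 = 58*1 - 29 = 29, d_6 = (1363 - 29^2)/58 = 522/58 = 9, a_6 = floor((36 + 29)/9) = 7.
  m_7 = 9*7 - 29 = 34, d_7 = (1363 - 34^2)/9 = 207/9 = 23, a_7 = floor((36 + 34)/23) = 3.
  m_8 = 23*3 - 34 = 35, d_8 = (1363 - 35^2)/23 = 138/23 = 6, a_8 = floor((36 + 35)/6) = 11.
  m_9 = 6*11 - 35 = 31, d_9 = (1363 - 31^2)/6 = 402/6 = 67, a_9 = floor((36 + 31)/67) = 1.
  m_10 = 67*1 - 31 = 36, d_10 = (1363 - 36^2)/67 = 67/67 = 1, a_10 = floor((36 + 36)/1) = 72.
  m_11 = 1*72 - 36 = 36, d_11 = (1363 - 36^2)/1 = 67/1 = 67: (m_11, d_11) = (m_1, d_1) = (36, 67), so from here the quotients repeat a_1, ..., a_10; the period length is 10.
Hence the expansion of sqrt(1363) is a_0 = 36 followed by the repeating block 1, 11, 3, 7, 1, 7, 3, 11, 1, 72 (period 10).

[36; (1, 11, 3, 7, 1, 7, 3, 11, 1, 72)]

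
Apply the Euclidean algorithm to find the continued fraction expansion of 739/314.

[2; 2, 1, 4, 1, 5, 3]

Run the Euclidean algorithm on 739 and 314; the successive quotients are the partial quotients a_0, a_1, ... (each step inverts the fractional part left over by the previous one):
  739 = 2*314 + 111, so a_0 = 2.
  314 = 2*111 + 92, so a_1 = 2.
  111 = 1*92 + 19, so a_2 = 1.
  92 = 4*19 + 16, so a_3 = 4.
  19 = 1*16 + 3, so a_4 = 1.
  16 = 5*3 + 1, so a_5 = 5.
  3 = 3*1 + 0, so a_6 = 3.
The remainder reaches 0 after 7 divisions, so the expansion has 7 partial quotients, read off in order.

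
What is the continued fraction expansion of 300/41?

[7; 3, 6, 2]

Run the Euclidean algorithm on 300 and 41; the successive quotients are the partial quotients a_0, a_1, ... (each step inverts the fractional part left over by the previous one):
  300 = 7*41 + 13, so a_0 = 7.
  41 = 3*13 + 2, so a_1 = 3.
  13 = 6*2 + 1, so a_2 = 6.
  2 = 2*1 + 0, so a_3 = 2.
The remainder reaches 0 after 4 divisions, so the expansion has 4 partial quotients, read off in order.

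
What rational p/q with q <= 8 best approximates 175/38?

23/5

Expand x = 175/38 as a continued fraction with the Euclidean algorithm:
  175 = 4*38 + 23, so a_0 = 4.
  38 = 1*23 + 15, so a_1 = 1.
  23 = 1*15 + 8, so a_2 = 1.
  15 = 1*8 + 7, so a_3 = 1.
  8 = 1*7 + 1, so a_4 = 1.
  7 = 7*1 + 0, so a_5 = 7.
so x = [4; 1, 1, 1, 1, 7].
Convergents (p_i = a_i*p_{i-1} + p_{i-2}, q_i = a_i*q_{i-1} + q_{i-2} with p_{-2}=0, p_{-1}=1, q_{-2}=1, q_{-1}=0), until the denominator exceeds 8:
  i=0: a_0=4, p_0 = 4*1 + 0 = 4, q_0 = 4*0 + 1 = 1.
  i=1: a_1=1, p_1 = 1*4 + 1 = 5, q_1 = 1*1 + 0 = 1.
  i=2: a_2=1, p_2 = 1*5 + 4 = 9, q_2 = 1*1 + 1 = 2.
  i=3: a_3=1, p_3 = 1*9 + 5 = 14, q_3 = 1*2 + 1 = 3.
  i=4: a_4=1, p_4 = 1*14 + 9 = 23, q_4 = 1*3 + 2 = 5.
  i=5: a_5=7, p_5 = 7*23 + 14 = 175, q_5 = 7*5 + 3 = 38.
q_5 = 38 > 8, so the last convergent with denominator <= 8 is p_4/q_4 = 23/5.
The closest fraction with denominator <= 8 is either p_4/q_4 or the intermediate fraction (k*p_4 + p_3)/(k*q_4 + q_3) with the largest k >= 1 whose denominator stays <= 8; these approach x as k grows, and every other convergent or intermediate fraction in range is farther away.
Largest k: floor((8 - q_3)/q_4) = floor((8 - 3)/5) = 1.
That gives (1*23 + 14)/(1*5 + 3) = 37/8.
Compare the errors: |x - 23/5| = |175*5 - 23*38|/(38*5) = 1/190, and |x - 37/8| = |175*8 - 37*38|/(38*8) = 6/304.
Cross-multiplying, 1*304 = 304 < 1140 = 6*190, so 1/190 is smaller: the convergent 23/5 is closer to x than 37/8.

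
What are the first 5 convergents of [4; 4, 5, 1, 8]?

Using the convergent recurrence p_i = a_i*p_{i-1} + p_{i-2}, q_i = a_i*q_{i-1} + q_{i-2} with p_{-2}=0, p_{-1}=1, q_{-2}=1, q_{-1}=0:
  i=0: a_0=4, p_0 = 4*1 + 0 = 4, q_0 = 4*0 + 1 = 1.
  i=1: a_1=4, p_1 = 4*4 + 1 = 17, q_1 = 4*1 + 0 = 4.
  i=2: a_2=5, p_2 = 5*17 + 4 = 89, q_2 = 5*4 + 1 = 21.
  i=3: a_3=1, p_3 = 1*89 + 17 = 106, q_3 = 1*21 + 4 = 25.
  i=4: a_4=8, p_4 = 8*106 + 89 = 937, q_4 = 8*25 + 21 = 221.

4/1, 17/4, 89/21, 106/25, 937/221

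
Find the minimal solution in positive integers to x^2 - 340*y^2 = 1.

(x, y) = (285769, 15498)

First expand sqrt(340) as a continued fraction. With x_i = (sqrt(340) + m_i)/d_i and (m_0, d_0) = (0, 1): a_0 = floor(sqrt(340)) = 18, since 18^2 = 324 <= 340 < 361 = 19^2.
Iterate m_{i+1} = d_i*a_i - m_i, d_{i+1} = (340 - m_{i+1}^2)/d_i, a_{i+1} = floor((a_0 + m_{i+1})/d_{i+1}):
  m_1 = 1*18 - 0 = 18, d_1 = (340 - 18^2)/1 = 16/1 = 16, a_1 = floor((18 + 18)/16) = 2.
  m_2 = 16*2 - 18 = 14, d_2 = (340 - 14^2)/16 = 144/16 = 9, a_2 = floor((18 + 14)/9) = 3.
  m_3 = 9*3 - 14 = 13, d_3 = (340 - 13^2)/9 = 171/9 = 19, a_3 = floor((18 + 13)/19) = 1.
  m_4 = 19*1 - 13 = 6, d_4 = (340 - 6^2)/19 = 304/19 = 16, a_4 = floor((18 + 6)/16) = 1.
  m_5 = 16*1 - 6 = 10, d_5 = (340 - 10^2)/16 = 240/16 = 15, a_5 = floor((18 + 10)/15) = 1.
  m_6 = 15*1 - 10 = 5, d_6 = (340 - 5^2)/15 = 315/15 = 21, a_6 = floor((18 + 5)/21) = 1.
  m_7 = 21*1 - 5 = 16, d_7 = (340 - 16^2)/21 = 84/21 = 4, a_7 = floor((18 + 16)/4) = 8.
  m_8 = 4*8 - 16 = 16, d_8 = (340 - 16^2)/4 = 84/4 = 21, a_8 = floor((18 + 16)/21) = 1.
  m_9 = 21*1 - 16 = 5, d_9 = (340 - 5^2)/21 = 315/21 = 15, a_9 = floor((18 + 5)/15) = 1.
  m_10 = 15*1 - 5 = 10, d_10 = (340 - 10^2)/15 = 240/15 = 16, a_10 = floor((18 + 10)/16) = 1.
  m_11 = 16*1 - 10 = 6, d_11 = (340 - 6^2)/16 = 304/16 = 19, a_11 = floor((18 + 6)/19) = 1.
  m_12 = 19*1 - 6 = 13, d_12 = (340 - 13^2)/19 = 171/19 = 9, a_12 = floor((18 + 13)/9) = 3.
  m_13 = 9*3 - 13 = 14, d_13 = (340 - 14^2)/9 = 144/9 = 16, a_13 = floor((18 + 14)/16) = 2.
  m_14 = 16*2 - 14 = 18, d_14 = (340 - 18^2)/16 = 16/16 = 1, a_14 = floor((18 + 18)/1) = 36.
  m_15 = 1*36 - 18 = 18, d_15 = (340 - 18^2)/1 = 16/1 = 16: (m_15, d_15) = (m_1, d_1) = (18, 16), so from here the quotients repeat a_1, ..., a_14; the period length is 14.
So sqrt(340) = [18; (2, 3, 1, 1, 1, 1, 8, 1, 1, 1, 1, 3, 2, 36)] with period length k = 14.
k is even, so the fundamental solution of x^2 - 340y^2 = 1 is (p_{k-1}, q_{k-1}) = (p_13, q_13); compute convergents through index 13.
Convergents (p_i = a_i*p_{i-1} + p_{i-2}, q_i = a_i*q_{i-1} + q_{i-2} with p_{-2}=0, p_{-1}=1, q_{-2}=1, q_{-1}=0):
  i=0: a_0=18, p_0 = 18*1 + 0 = 18, q_0 = 18*0 + 1 = 1.
  i=1: a_1=2, p_1 = 2*18 + 1 = 37, q_1 = 2*1 + 0 = 2.
  i=2: a_2=3, p_2 = 3*37 + 18 = 129, q_2 = 3*2 + 1 = 7.
  i=3: a_3=1, p_3 = 1*129 + 37 = 166, q_3 = 1*7 + 2 = 9.
  i=4: a_4=1, p_4 = 1*166 + 129 = 295, q_4 = 1*9 + 7 = 16.
  i=5: a_5=1, p_5 = 1*295 + 166 = 461, q_5 = 1*16 + 9 = 25.
  i=6: a_6=1, p_6 = 1*461 + 295 = 756, q_6 = 1*25 + 16 = 41.
  i=7: a_7=8, p_7 = 8*756 + 461 = 6509, q_7 = 8*41 + 25 = 353.
  i=8: a_8=1, p_8 = 1*6509 + 756 = 7265, q_8 = 1*353 + 41 = 394.
  i=9: a_9=1, p_9 = 1*7265 + 6509 = 13774, q_9 = 1*394 + 353 = 747.
  i=10: a_10=1, p_10 = 1*13774 + 7265 = 21039, q_10 = 1*747 + 394 = 1141.
  i=11: a_11=1, p_11 = 1*21039 + 13774 = 34813, q_11 = 1*1141 + 747 = 1888.
  i=12: a_12=3, p_12 = 3*34813 + 21039 = 125478, q_12 = 3*1888 + 1141 = 6805.
  i=13: a_13=2, p_13 = 2*125478 + 34813 = 285769, q_13 = 2*6805 + 1888 = 15498.
Check: 285769^2 - 340*15498^2 = 81663921361 - 81663921360 = 1, so (x, y) = (285769, 15498) solves the equation, and by the theorem it is the least positive solution.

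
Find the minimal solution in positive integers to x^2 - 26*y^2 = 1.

(x, y) = (51, 10)

First expand sqrt(26) as a continued fraction. With x_i = (sqrt(26) + m_i)/d_i and (m_0, d_0) = (0, 1): a_0 = floor(sqrt(26)) = 5, since 5^2 = 25 <= 26 < 36 = 6^2.
Iterate m_{i+1} = d_i*a_i - m_i, d_{i+1} = (26 - m_{i+1}^2)/d_i, a_{i+1} = floor((a_0 + m_{i+1})/d_{i+1}):
  m_1 = 1*5 - 0 = 5, d_1 = (26 - 5^2)/1 = 1/1 = 1, a_1 = floor((5 + 5)/1) = 10.
  m_2 = 1*10 - 5 = 5, d_2 = (26 - 5^2)/1 = 1/1 = 1: (m_2, d_2) = (m_1, d_1) = (5, 1), so from here the quotient a_1 repeats; the period length is 1.
So sqrt(26) = [5; (10)] with period length k = 1.
k is odd, so (p_{k-1}, q_{k-1}) only solves x^2 - 26y^2 = -1 and the fundamental solution of x^2 - 26y^2 = 1 is (p_{2k-1}, q_{2k-1}) = (p_1, q_1); compute convergents through index 1, running through the period twice.
Convergents (p_i = a_i*p_{i-1} + p_{i-2}, q_i = a_i*q_{i-1} + q_{i-2} with p_{-2}=0, p_{-1}=1, q_{-2}=1, q_{-1}=0):
  i=0: a_0=5, p_0 = 5*1 + 0 = 5, q_0 = 5*0 + 1 = 1.
  i=1: a_1=10, p_1 = 10*5 + 1 = 51, q_1 = 10*1 + 0 = 10.
Indeed p_0^2 - 26*q_0^2 = 25 - 26 = -1, not +1.
Check: 51^2 - 26*10^2 = 2601 - 2600 = 1, so (x, y) = (51, 10) solves the equation, and by the theorem it is the least positive solution.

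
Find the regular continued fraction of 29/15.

Run the Euclidean algorithm on 29 and 15; the successive quotients are the partial quotients a_0, a_1, ... (each step inverts the fractional part left over by the previous one):
  29 = 1*15 + 14, so a_0 = 1.
  15 = 1*14 + 1, so a_1 = 1.
  14 = 14*1 + 0, so a_2 = 14.
The remainder reaches 0 after 3 divisions, so the expansion has 3 partial quotients, read off in order.

[1; 1, 14]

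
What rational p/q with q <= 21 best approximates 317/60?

Expand x = 317/60 as a continued fraction with the Euclidean algorithm:
  317 = 5*60 + 17, so a_0 = 5.
  60 = 3*17 + 9, so a_1 = 3.
  17 = 1*9 + 8, so a_2 = 1.
  9 = 1*8 + 1, so a_3 = 1.
  8 = 8*1 + 0, so a_4 = 8.
so x = [5; 3, 1, 1, 8].
Convergents (p_i = a_i*p_{i-1} + p_{i-2}, q_i = a_i*q_{i-1} + q_{i-2} with p_{-2}=0, p_{-1}=1, q_{-2}=1, q_{-1}=0), until the denominator exceeds 21:
  i=0: a_0=5, p_0 = 5*1 + 0 = 5, q_0 = 5*0 + 1 = 1.
  i=1: a_1=3, p_1 = 3*5 + 1 = 16, q_1 = 3*1 + 0 = 3.
  i=2: a_2=1, p_2 = 1*16 + 5 = 21, q_2 = 1*3 + 1 = 4.
  i=3: a_3=1, p_3 = 1*21 + 16 = 37, q_3 = 1*4 + 3 = 7.
  i=4: a_4=8, p_4 = 8*37 + 21 = 317, q_4 = 8*7 + 4 = 60.
q_4 = 60 > 21, so the last convergent with denominator <= 21 is p_3/q_3 = 37/7.
The closest fraction with denominator <= 21 is either p_3/q_3 or the intermediate fraction (k*p_3 + p_2)/(k*q_3 + q_2) with the largest k >= 1 whose denominator stays <= 21; these approach x as k grows, and every other convergent or intermediate fraction in range is farther away.
Largest k: floor((21 - q_2)/q_3) = floor((21 - 4)/7) = 2.
That gives (2*37 + 21)/(2*7 + 4) = 95/18.
Compare the errors: |x - 37/7| = |317*7 - 37*60|/(60*7) = 1/420, and |x - 95/18| = |317*18 - 95*60|/(60*18) = 6/1080.
Cross-multiplying, 1*1080 = 1080 < 2520 = 6*420, so 1/420 is smaller: the convergent 37/7 is closer to x than 95/18.

37/7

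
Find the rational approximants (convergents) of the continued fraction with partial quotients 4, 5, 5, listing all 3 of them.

Using the convergent recurrence p_i = a_i*p_{i-1} + p_{i-2}, q_i = a_i*q_{i-1} + q_{i-2} with p_{-2}=0, p_{-1}=1, q_{-2}=1, q_{-1}=0:
  i=0: a_0=4, p_0 = 4*1 + 0 = 4, q_0 = 4*0 + 1 = 1.
  i=1: a_1=5, p_1 = 5*4 + 1 = 21, q_1 = 5*1 + 0 = 5.
  i=2: a_2=5, p_2 = 5*21 + 4 = 109, q_2 = 5*5 + 1 = 26.

4/1, 21/5, 109/26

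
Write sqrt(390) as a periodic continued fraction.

Write x_i = (sqrt(390) + m_i)/d_i with (m_0, d_0) = (0, 1). a_0 = floor(sqrt(390)) = 19, since 19^2 = 361 <= 390 < 400 = 20^2.
Iterate m_{i+1} = d_i*a_i - m_i, d_{i+1} = (390 - m_{i+1}^2)/d_i, a_{i+1} = floor((a_0 + m_{i+1})/d_{i+1}):
  m_1 = 1*19 - 0 = 19, d_1 = (390 - 19^2)/1 = 29/1 = 29, a_1 = floor((19 + 19)/29) = 1.
  m_2 = 29*1 - 19 = 10, d_2 = (390 - 10^2)/29 = 290/29 = 10, a_2 = floor((19 + 10)/10) = 2.
  m_3 = 10*2 - 10 = 10, d_3 = (390 - 10^2)/10 = 290/10 = 29, a_3 = floor((19 + 10)/29) = 1.
  m_4 = 29*1 - 10 = 19, d_4 = (390 - 19^2)/29 = 29/29 = 1, a_4 = floor((19 + 19)/1) = 38.
  m_5 = 1*38 - 19 = 19, d_5 = (390 - 19^2)/1 = 29/1 = 29: (m_5, d_5) = (m_1, d_1) = (19, 29), so from here the quotients repeat a_1, ..., a_4; the period length is 4.
Hence the expansion of sqrt(390) is a_0 = 19 followed by the repeating block 1, 2, 1, 38 (period 4).

[19; (1, 2, 1, 38)]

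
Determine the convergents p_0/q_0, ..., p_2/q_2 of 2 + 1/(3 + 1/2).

2/1, 7/3, 16/7

Using the convergent recurrence p_i = a_i*p_{i-1} + p_{i-2}, q_i = a_i*q_{i-1} + q_{i-2} with p_{-2}=0, p_{-1}=1, q_{-2}=1, q_{-1}=0:
  i=0: a_0=2, p_0 = 2*1 + 0 = 2, q_0 = 2*0 + 1 = 1.
  i=1: a_1=3, p_1 = 3*2 + 1 = 7, q_1 = 3*1 + 0 = 3.
  i=2: a_2=2, p_2 = 2*7 + 2 = 16, q_2 = 2*3 + 1 = 7.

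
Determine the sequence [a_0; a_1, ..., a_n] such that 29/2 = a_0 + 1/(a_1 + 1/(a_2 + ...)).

[14; 2]

Run the Euclidean algorithm on 29 and 2; the successive quotients are the partial quotients a_0, a_1, ... (each step inverts the fractional part left over by the previous one):
  29 = 14*2 + 1, so a_0 = 14.
  2 = 2*1 + 0, so a_1 = 2.
The remainder reaches 0 after 2 divisions, so the expansion has 2 partial quotients, read off in order.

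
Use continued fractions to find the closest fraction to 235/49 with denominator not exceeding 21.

24/5

Expand x = 235/49 as a continued fraction with the Euclidean algorithm:
  235 = 4*49 + 39, so a_0 = 4.
  49 = 1*39 + 10, so a_1 = 1.
  39 = 3*10 + 9, so a_2 = 3.
  10 = 1*9 + 1, so a_3 = 1.
  9 = 9*1 + 0, so a_4 = 9.
so x = [4; 1, 3, 1, 9].
Convergents (p_i = a_i*p_{i-1} + p_{i-2}, q_i = a_i*q_{i-1} + q_{i-2} with p_{-2}=0, p_{-1}=1, q_{-2}=1, q_{-1}=0), until the denominator exceeds 21:
  i=0: a_0=4, p_0 = 4*1 + 0 = 4, q_0 = 4*0 + 1 = 1.
  i=1: a_1=1, p_1 = 1*4 + 1 = 5, q_1 = 1*1 + 0 = 1.
  i=2: a_2=3, p_2 = 3*5 + 4 = 19, q_2 = 3*1 + 1 = 4.
  i=3: a_3=1, p_3 = 1*19 + 5 = 24, q_3 = 1*4 + 1 = 5.
  i=4: a_4=9, p_4 = 9*24 + 19 = 235, q_4 = 9*5 + 4 = 49.
q_4 = 49 > 21, so the last convergent with denominator <= 21 is p_3/q_3 = 24/5.
The closest fraction with denominator <= 21 is either p_3/q_3 or the intermediate fraction (k*p_3 + p_2)/(k*q_3 + q_2) with the largest k >= 1 whose denominator stays <= 21; these approach x as k grows, and every other convergent or intermediate fraction in range is farther away.
Largest k: floor((21 - q_2)/q_3) = floor((21 - 4)/5) = 3.
That gives (3*24 + 19)/(3*5 + 4) = 91/19.
Compare the errors: |x - 24/5| = |235*5 - 24*49|/(49*5) = 1/245, and |x - 91/19| = |235*19 - 91*49|/(49*19) = 6/931.
Cross-multiplying, 1*931 = 931 < 1470 = 6*245, so 1/245 is smaller: the convergent 24/5 is closer to x than 91/19.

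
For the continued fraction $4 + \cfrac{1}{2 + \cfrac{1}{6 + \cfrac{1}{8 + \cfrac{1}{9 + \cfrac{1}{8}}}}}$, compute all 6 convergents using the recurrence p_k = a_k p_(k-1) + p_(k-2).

Using the convergent recurrence p_i = a_i*p_{i-1} + p_{i-2}, q_i = a_i*q_{i-1} + q_{i-2} with p_{-2}=0, p_{-1}=1, q_{-2}=1, q_{-1}=0:
  i=0: a_0=4, p_0 = 4*1 + 0 = 4, q_0 = 4*0 + 1 = 1.
  i=1: a_1=2, p_1 = 2*4 + 1 = 9, q_1 = 2*1 + 0 = 2.
  i=2: a_2=6, p_2 = 6*9 + 4 = 58, q_2 = 6*2 + 1 = 13.
  i=3: a_3=8, p_3 = 8*58 + 9 = 473, q_3 = 8*13 + 2 = 106.
  i=4: a_4=9, p_4 = 9*473 + 58 = 4315, q_4 = 9*106 + 13 = 967.
  i=5: a_5=8, p_5 = 8*4315 + 473 = 34993, q_5 = 8*967 + 106 = 7842.

4/1, 9/2, 58/13, 473/106, 4315/967, 34993/7842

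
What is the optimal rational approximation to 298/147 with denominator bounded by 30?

61/30

Expand x = 298/147 as a continued fraction with the Euclidean algorithm:
  298 = 2*147 + 4, so a_0 = 2.
  147 = 36*4 + 3, so a_1 = 36.
  4 = 1*3 + 1, so a_2 = 1.
  3 = 3*1 + 0, so a_3 = 3.
so x = [2; 36, 1, 3].
Convergents (p_i = a_i*p_{i-1} + p_{i-2}, q_i = a_i*q_{i-1} + q_{i-2} with p_{-2}=0, p_{-1}=1, q_{-2}=1, q_{-1}=0), until the denominator exceeds 30:
  i=0: a_0=2, p_0 = 2*1 + 0 = 2, q_0 = 2*0 + 1 = 1.
  i=1: a_1=36, p_1 = 36*2 + 1 = 73, q_1 = 36*1 + 0 = 36.
q_1 = 36 > 30, so the last convergent with denominator <= 30 is p_0/q_0 = 2/1.
The closest fraction with denominator <= 30 is either p_0/q_0 or the intermediate fraction (k*p_0 + p_{-1})/(k*q_0 + q_{-1}) with the largest k >= 1 whose denominator stays <= 30; these approach x as k grows, and every other convergent or intermediate fraction in range is farther away.
Largest k: floor((30 - q_{-1})/q_0) = floor((30 - 0)/1) = 30 (using the seeds p_{-1} = 1, q_{-1} = 0).
That gives (30*2 + 1)/(30*1 + 0) = 61/30.
Compare the errors: |x - 2/1| = |298*1 - 2*147|/(147*1) = 4/147, and |x - 61/30| = |298*30 - 61*147|/(147*30) = 27/4410.
Cross-multiplying, 27*147 = 3969 < 17640 = 4*4410, so 27/4410 is smaller: the intermediate fraction 61/30 is closer to x than 2/1.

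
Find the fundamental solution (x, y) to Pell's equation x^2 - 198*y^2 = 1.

(x, y) = (197, 14)

First expand sqrt(198) as a continued fraction. With x_i = (sqrt(198) + m_i)/d_i and (m_0, d_0) = (0, 1): a_0 = floor(sqrt(198)) = 14, since 14^2 = 196 <= 198 < 225 = 15^2.
Iterate m_{i+1} = d_i*a_i - m_i, d_{i+1} = (198 - m_{i+1}^2)/d_i, a_{i+1} = floor((a_0 + m_{i+1})/d_{i+1}):
  m_1 = 1*14 - 0 = 14, d_1 = (198 - 14^2)/1 = 2/1 = 2, a_1 = floor((14 + 14)/2) = 14.
  m_2 = 2*14 - 14 = 14, d_2 = (198 - 14^2)/2 = 2/2 = 1, a_2 = floor((14 + 14)/1) = 28.
  m_3 = 1*28 - 14 = 14, d_3 = (198 - 14^2)/1 = 2/1 = 2: (m_3, d_3) = (m_1, d_1) = (14, 2), so from here the quotients repeat a_1, a_2; the period length is 2.
So sqrt(198) = [14; (14, 28)] with period length k = 2.
k is even, so the fundamental solution of x^2 - 198y^2 = 1 is (p_{k-1}, q_{k-1}) = (p_1, q_1); compute convergents through index 1.
Convergents (p_i = a_i*p_{i-1} + p_{i-2}, q_i = a_i*q_{i-1} + q_{i-2} with p_{-2}=0, p_{-1}=1, q_{-2}=1, q_{-1}=0):
  i=0: a_0=14, p_0 = 14*1 + 0 = 14, q_0 = 14*0 + 1 = 1.
  i=1: a_1=14, p_1 = 14*14 + 1 = 197, q_1 = 14*1 + 0 = 14.
Check: 197^2 - 198*14^2 = 38809 - 38808 = 1, so (x, y) = (197, 14) solves the equation, and by the theorem it is the least positive solution.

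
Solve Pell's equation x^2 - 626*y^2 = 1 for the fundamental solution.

First expand sqrt(626) as a continued fraction. With x_i = (sqrt(626) + m_i)/d_i and (m_0, d_0) = (0, 1): a_0 = floor(sqrt(626)) = 25, since 25^2 = 625 <= 626 < 676 = 26^2.
Iterate m_{i+1} = d_i*a_i - m_i, d_{i+1} = (626 - m_{i+1}^2)/d_i, a_{i+1} = floor((a_0 + m_{i+1})/d_{i+1}):
  m_1 = 1*25 - 0 = 25, d_1 = (626 - 25^2)/1 = 1/1 = 1, a_1 = floor((25 + 25)/1) = 50.
  m_2 = 1*50 - 25 = 25, d_2 = (626 - 25^2)/1 = 1/1 = 1: (m_2, d_2) = (m_1, d_1) = (25, 1), so from here the quotient a_1 repeats; the period length is 1.
So sqrt(626) = [25; (50)] with period length k = 1.
k is odd, so (p_{k-1}, q_{k-1}) only solves x^2 - 626y^2 = -1 and the fundamental solution of x^2 - 626y^2 = 1 is (p_{2k-1}, q_{2k-1}) = (p_1, q_1); compute convergents through index 1, running through the period twice.
Convergents (p_i = a_i*p_{i-1} + p_{i-2}, q_i = a_i*q_{i-1} + q_{i-2} with p_{-2}=0, p_{-1}=1, q_{-2}=1, q_{-1}=0):
  i=0: a_0=25, p_0 = 25*1 + 0 = 25, q_0 = 25*0 + 1 = 1.
  i=1: a_1=50, p_1 = 50*25 + 1 = 1251, q_1 = 50*1 + 0 = 50.
Indeed p_0^2 - 626*q_0^2 = 625 - 626 = -1, not +1.
Check: 1251^2 - 626*50^2 = 1565001 - 1565000 = 1, so (x, y) = (1251, 50) solves the equation, and by the theorem it is the least positive solution.

(x, y) = (1251, 50)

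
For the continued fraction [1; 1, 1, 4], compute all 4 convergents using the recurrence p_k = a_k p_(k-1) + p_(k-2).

Using the convergent recurrence p_i = a_i*p_{i-1} + p_{i-2}, q_i = a_i*q_{i-1} + q_{i-2} with p_{-2}=0, p_{-1}=1, q_{-2}=1, q_{-1}=0:
  i=0: a_0=1, p_0 = 1*1 + 0 = 1, q_0 = 1*0 + 1 = 1.
  i=1: a_1=1, p_1 = 1*1 + 1 = 2, q_1 = 1*1 + 0 = 1.
  i=2: a_2=1, p_2 = 1*2 + 1 = 3, q_2 = 1*1 + 1 = 2.
  i=3: a_3=4, p_3 = 4*3 + 2 = 14, q_3 = 4*2 + 1 = 9.

1/1, 2/1, 3/2, 14/9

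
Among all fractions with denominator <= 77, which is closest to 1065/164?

Expand x = 1065/164 as a continued fraction with the Euclidean algorithm:
  1065 = 6*164 + 81, so a_0 = 6.
  164 = 2*81 + 2, so a_1 = 2.
  81 = 40*2 + 1, so a_2 = 40.
  2 = 2*1 + 0, so a_3 = 2.
so x = [6; 2, 40, 2].
Convergents (p_i = a_i*p_{i-1} + p_{i-2}, q_i = a_i*q_{i-1} + q_{i-2} with p_{-2}=0, p_{-1}=1, q_{-2}=1, q_{-1}=0), until the denominator exceeds 77:
  i=0: a_0=6, p_0 = 6*1 + 0 = 6, q_0 = 6*0 + 1 = 1.
  i=1: a_1=2, p_1 = 2*6 + 1 = 13, q_1 = 2*1 + 0 = 2.
  i=2: a_2=40, p_2 = 40*13 + 6 = 526, q_2 = 40*2 + 1 = 81.
q_2 = 81 > 77, so the last convergent with denominator <= 77 is p_1/q_1 = 13/2.
The closest fraction with denominator <= 77 is either p_1/q_1 or the intermediate fraction (k*p_1 + p_0)/(k*q_1 + q_0) with the largest k >= 1 whose denominator stays <= 77; these approach x as k grows, and every other convergent or intermediate fraction in range is farther away.
Largest k: floor((77 - q_0)/q_1) = floor((77 - 1)/2) = 38.
That gives (38*13 + 6)/(38*2 + 1) = 500/77.
Compare the errors: |x - 13/2| = |1065*2 - 13*164|/(164*2) = 2/328, and |x - 500/77| = |1065*77 - 500*164|/(164*77) = 5/12628.
Cross-multiplying, 5*328 = 1640 < 25256 = 2*12628, so 5/12628 is smaller: the intermediate fraction 500/77 is closer to x than 13/2.

500/77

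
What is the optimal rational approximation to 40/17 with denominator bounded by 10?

Expand x = 40/17 as a continued fraction with the Euclidean algorithm:
  40 = 2*17 + 6, so a_0 = 2.
  17 = 2*6 + 5, so a_1 = 2.
  6 = 1*5 + 1, so a_2 = 1.
  5 = 5*1 + 0, so a_3 = 5.
so x = [2; 2, 1, 5].
Convergents (p_i = a_i*p_{i-1} + p_{i-2}, q_i = a_i*q_{i-1} + q_{i-2} with p_{-2}=0, p_{-1}=1, q_{-2}=1, q_{-1}=0), until the denominator exceeds 10:
  i=0: a_0=2, p_0 = 2*1 + 0 = 2, q_0 = 2*0 + 1 = 1.
  i=1: a_1=2, p_1 = 2*2 + 1 = 5, q_1 = 2*1 + 0 = 2.
  i=2: a_2=1, p_2 = 1*5 + 2 = 7, q_2 = 1*2 + 1 = 3.
  i=3: a_3=5, p_3 = 5*7 + 5 = 40, q_3 = 5*3 + 2 = 17.
q_3 = 17 > 10, so the last convergent with denominator <= 10 is p_2/q_2 = 7/3.
The closest fraction with denominator <= 10 is either p_2/q_2 or the intermediate fraction (k*p_2 + p_1)/(k*q_2 + q_1) with the largest k >= 1 whose denominator stays <= 10; these approach x as k grows, and every other convergent or intermediate fraction in range is farther away.
Largest k: floor((10 - q_1)/q_2) = floor((10 - 2)/3) = 2.
That gives (2*7 + 5)/(2*3 + 2) = 19/8.
Compare the errors: |x - 7/3| = |40*3 - 7*17|/(17*3) = 1/51, and |x - 19/8| = |40*8 - 19*17|/(17*8) = 3/136.
Cross-multiplying, 1*136 = 136 < 153 = 3*51, so 1/51 is smaller: the convergent 7/3 is closer to x than 19/8.

7/3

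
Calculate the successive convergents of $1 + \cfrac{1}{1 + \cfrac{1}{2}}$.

Using the convergent recurrence p_i = a_i*p_{i-1} + p_{i-2}, q_i = a_i*q_{i-1} + q_{i-2} with p_{-2}=0, p_{-1}=1, q_{-2}=1, q_{-1}=0:
  i=0: a_0=1, p_0 = 1*1 + 0 = 1, q_0 = 1*0 + 1 = 1.
  i=1: a_1=1, p_1 = 1*1 + 1 = 2, q_1 = 1*1 + 0 = 1.
  i=2: a_2=2, p_2 = 2*2 + 1 = 5, q_2 = 2*1 + 1 = 3.

1/1, 2/1, 5/3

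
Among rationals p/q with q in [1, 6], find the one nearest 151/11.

Expand x = 151/11 as a continued fraction with the Euclidean algorithm:
  151 = 13*11 + 8, so a_0 = 13.
  11 = 1*8 + 3, so a_1 = 1.
  8 = 2*3 + 2, so a_2 = 2.
  3 = 1*2 + 1, so a_3 = 1.
  2 = 2*1 + 0, so a_4 = 2.
so x = [13; 1, 2, 1, 2].
Convergents (p_i = a_i*p_{i-1} + p_{i-2}, q_i = a_i*q_{i-1} + q_{i-2} with p_{-2}=0, p_{-1}=1, q_{-2}=1, q_{-1}=0), until the denominator exceeds 6:
  i=0: a_0=13, p_0 = 13*1 + 0 = 13, q_0 = 13*0 + 1 = 1.
  i=1: a_1=1, p_1 = 1*13 + 1 = 14, q_1 = 1*1 + 0 = 1.
  i=2: a_2=2, p_2 = 2*14 + 13 = 41, q_2 = 2*1 + 1 = 3.
  i=3: a_3=1, p_3 = 1*41 + 14 = 55, q_3 = 1*3 + 1 = 4.
  i=4: a_4=2, p_4 = 2*55 + 41 = 151, q_4 = 2*4 + 3 = 11.
q_4 = 11 > 6, so the last convergent with denominator <= 6 is p_3/q_3 = 55/4.
The closest fraction with denominator <= 6 is either p_3/q_3 or the intermediate fraction (k*p_3 + p_2)/(k*q_3 + q_2) with the largest k >= 1 whose denominator stays <= 6; these approach x as k grows, and every other convergent or intermediate fraction in range is farther away.
Largest k: floor((6 - q_2)/q_3) = floor((6 - 3)/4) = 0.
Since k = 0, no intermediate fraction beyond p_3/q_3 has denominator <= 6, so the convergent 55/4 is the closest (its error is |151*4 - 55*11|/(11*4) = 1/44).

55/4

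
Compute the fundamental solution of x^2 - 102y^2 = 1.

(x, y) = (101, 10)

First expand sqrt(102) as a continued fraction. With x_i = (sqrt(102) + m_i)/d_i and (m_0, d_0) = (0, 1): a_0 = floor(sqrt(102)) = 10, since 10^2 = 100 <= 102 < 121 = 11^2.
Iterate m_{i+1} = d_i*a_i - m_i, d_{i+1} = (102 - m_{i+1}^2)/d_i, a_{i+1} = floor((a_0 + m_{i+1})/d_{i+1}):
  m_1 = 1*10 - 0 = 10, d_1 = (102 - 10^2)/1 = 2/1 = 2, a_1 = floor((10 + 10)/2) = 10.
  m_2 = 2*10 - 10 = 10, d_2 = (102 - 10^2)/2 = 2/2 = 1, a_2 = floor((10 + 10)/1) = 20.
  m_3 = 1*20 - 10 = 10, d_3 = (102 - 10^2)/1 = 2/1 = 2: (m_3, d_3) = (m_1, d_1) = (10, 2), so from here the quotients repeat a_1, a_2; the period length is 2.
So sqrt(102) = [10; (10, 20)] with period length k = 2.
k is even, so the fundamental solution of x^2 - 102y^2 = 1 is (p_{k-1}, q_{k-1}) = (p_1, q_1); compute convergents through index 1.
Convergents (p_i = a_i*p_{i-1} + p_{i-2}, q_i = a_i*q_{i-1} + q_{i-2} with p_{-2}=0, p_{-1}=1, q_{-2}=1, q_{-1}=0):
  i=0: a_0=10, p_0 = 10*1 + 0 = 10, q_0 = 10*0 + 1 = 1.
  i=1: a_1=10, p_1 = 10*10 + 1 = 101, q_1 = 10*1 + 0 = 10.
Check: 101^2 - 102*10^2 = 10201 - 10200 = 1, so (x, y) = (101, 10) solves the equation, and by the theorem it is the least positive solution.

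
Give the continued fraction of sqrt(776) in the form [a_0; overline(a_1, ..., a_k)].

[27; overline(1, 5, 1, 54)]

Write x_i = (sqrt(776) + m_i)/d_i with (m_0, d_0) = (0, 1). a_0 = floor(sqrt(776)) = 27, since 27^2 = 729 <= 776 < 784 = 28^2.
Iterate m_{i+1} = d_i*a_i - m_i, d_{i+1} = (776 - m_{i+1}^2)/d_i, a_{i+1} = floor((a_0 + m_{i+1})/d_{i+1}):
  m_1 = 1*27 - 0 = 27, d_1 = (776 - 27^2)/1 = 47/1 = 47, a_1 = floor((27 + 27)/47) = 1.
  m_2 = 47*1 - 27 = 20, d_2 = (776 - 20^2)/47 = 376/47 = 8, a_2 = floor((27 + 20)/8) = 5.
  m_3 = 8*5 - 20 = 20, d_3 = (776 - 20^2)/8 = 376/8 = 47, a_3 = floor((27 + 20)/47) = 1.
  m_4 = 47*1 - 20 = 27, d_4 = (776 - 27^2)/47 = 47/47 = 1, a_4 = floor((27 + 27)/1) = 54.
  m_5 = 1*54 - 27 = 27, d_5 = (776 - 27^2)/1 = 47/1 = 47: (m_5, d_5) = (m_1, d_1) = (27, 47), so from here the quotients repeat a_1, ..., a_4; the period length is 4.
Hence the expansion of sqrt(776) is a_0 = 27 followed by the repeating block 1, 5, 1, 54 (period 4).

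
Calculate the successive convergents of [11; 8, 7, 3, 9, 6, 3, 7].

11/1, 89/8, 634/57, 1991/179, 18553/1668, 113309/10187, 358480/32229, 2622669/235790

Using the convergent recurrence p_i = a_i*p_{i-1} + p_{i-2}, q_i = a_i*q_{i-1} + q_{i-2} with p_{-2}=0, p_{-1}=1, q_{-2}=1, q_{-1}=0:
  i=0: a_0=11, p_0 = 11*1 + 0 = 11, q_0 = 11*0 + 1 = 1.
  i=1: a_1=8, p_1 = 8*11 + 1 = 89, q_1 = 8*1 + 0 = 8.
  i=2: a_2=7, p_2 = 7*89 + 11 = 634, q_2 = 7*8 + 1 = 57.
  i=3: a_3=3, p_3 = 3*634 + 89 = 1991, q_3 = 3*57 + 8 = 179.
  i=4: a_4=9, p_4 = 9*1991 + 634 = 18553, q_4 = 9*179 + 57 = 1668.
  i=5: a_5=6, p_5 = 6*18553 + 1991 = 113309, q_5 = 6*1668 + 179 = 10187.
  i=6: a_6=3, p_6 = 3*113309 + 18553 = 358480, q_6 = 3*10187 + 1668 = 32229.
  i=7: a_7=7, p_7 = 7*358480 + 113309 = 2622669, q_7 = 7*32229 + 10187 = 235790.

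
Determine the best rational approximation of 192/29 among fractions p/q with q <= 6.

33/5

Expand x = 192/29 as a continued fraction with the Euclidean algorithm:
  192 = 6*29 + 18, so a_0 = 6.
  29 = 1*18 + 11, so a_1 = 1.
  18 = 1*11 + 7, so a_2 = 1.
  11 = 1*7 + 4, so a_3 = 1.
  7 = 1*4 + 3, so a_4 = 1.
  4 = 1*3 + 1, so a_5 = 1.
  3 = 3*1 + 0, so a_6 = 3.
so x = [6; 1, 1, 1, 1, 1, 3].
Convergents (p_i = a_i*p_{i-1} + p_{i-2}, q_i = a_i*q_{i-1} + q_{i-2} with p_{-2}=0, p_{-1}=1, q_{-2}=1, q_{-1}=0), until the denominator exceeds 6:
  i=0: a_0=6, p_0 = 6*1 + 0 = 6, q_0 = 6*0 + 1 = 1.
  i=1: a_1=1, p_1 = 1*6 + 1 = 7, q_1 = 1*1 + 0 = 1.
  i=2: a_2=1, p_2 = 1*7 + 6 = 13, q_2 = 1*1 + 1 = 2.
  i=3: a_3=1, p_3 = 1*13 + 7 = 20, q_3 = 1*2 + 1 = 3.
  i=4: a_4=1, p_4 = 1*20 + 13 = 33, q_4 = 1*3 + 2 = 5.
  i=5: a_5=1, p_5 = 1*33 + 20 = 53, q_5 = 1*5 + 3 = 8.
q_5 = 8 > 6, so the last convergent with denominator <= 6 is p_4/q_4 = 33/5.
The closest fraction with denominator <= 6 is either p_4/q_4 or the intermediate fraction (k*p_4 + p_3)/(k*q_4 + q_3) with the largest k >= 1 whose denominator stays <= 6; these approach x as k grows, and every other convergent or intermediate fraction in range is farther away.
Largest k: floor((6 - q_3)/q_4) = floor((6 - 3)/5) = 0.
Since k = 0, no intermediate fraction beyond p_4/q_4 has denominator <= 6, so the convergent 33/5 is the closest (its error is |192*5 - 33*29|/(29*5) = 3/145).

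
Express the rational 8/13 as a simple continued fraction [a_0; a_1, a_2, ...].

Run the Euclidean algorithm on 8 and 13; the successive quotients are the partial quotients a_0, a_1, ... (each step inverts the fractional part left over by the previous one):
  8 = 0*13 + 8, so a_0 = 0.
  13 = 1*8 + 5, so a_1 = 1.
  8 = 1*5 + 3, so a_2 = 1.
  5 = 1*3 + 2, so a_3 = 1.
  3 = 1*2 + 1, so a_4 = 1.
  2 = 2*1 + 0, so a_5 = 2.
The remainder reaches 0 after 6 divisions, so the expansion has 6 partial quotients, read off in order.

[0; 1, 1, 1, 1, 2]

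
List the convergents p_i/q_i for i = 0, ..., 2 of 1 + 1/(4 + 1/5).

Using the convergent recurrence p_i = a_i*p_{i-1} + p_{i-2}, q_i = a_i*q_{i-1} + q_{i-2} with p_{-2}=0, p_{-1}=1, q_{-2}=1, q_{-1}=0:
  i=0: a_0=1, p_0 = 1*1 + 0 = 1, q_0 = 1*0 + 1 = 1.
  i=1: a_1=4, p_1 = 4*1 + 1 = 5, q_1 = 4*1 + 0 = 4.
  i=2: a_2=5, p_2 = 5*5 + 1 = 26, q_2 = 5*4 + 1 = 21.

1/1, 5/4, 26/21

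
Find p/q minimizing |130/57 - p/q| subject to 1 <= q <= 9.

Expand x = 130/57 as a continued fraction with the Euclidean algorithm:
  130 = 2*57 + 16, so a_0 = 2.
  57 = 3*16 + 9, so a_1 = 3.
  16 = 1*9 + 7, so a_2 = 1.
  9 = 1*7 + 2, so a_3 = 1.
  7 = 3*2 + 1, so a_4 = 3.
  2 = 2*1 + 0, so a_5 = 2.
so x = [2; 3, 1, 1, 3, 2].
Convergents (p_i = a_i*p_{i-1} + p_{i-2}, q_i = a_i*q_{i-1} + q_{i-2} with p_{-2}=0, p_{-1}=1, q_{-2}=1, q_{-1}=0), until the denominator exceeds 9:
  i=0: a_0=2, p_0 = 2*1 + 0 = 2, q_0 = 2*0 + 1 = 1.
  i=1: a_1=3, p_1 = 3*2 + 1 = 7, q_1 = 3*1 + 0 = 3.
  i=2: a_2=1, p_2 = 1*7 + 2 = 9, q_2 = 1*3 + 1 = 4.
  i=3: a_3=1, p_3 = 1*9 + 7 = 16, q_3 = 1*4 + 3 = 7.
  i=4: a_4=3, p_4 = 3*16 + 9 = 57, q_4 = 3*7 + 4 = 25.
q_4 = 25 > 9, so the last convergent with denominator <= 9 is p_3/q_3 = 16/7.
The closest fraction with denominator <= 9 is either p_3/q_3 or the intermediate fraction (k*p_3 + p_2)/(k*q_3 + q_2) with the largest k >= 1 whose denominator stays <= 9; these approach x as k grows, and every other convergent or intermediate fraction in range is farther away.
Largest k: floor((9 - q_2)/q_3) = floor((9 - 4)/7) = 0.
Since k = 0, no intermediate fraction beyond p_3/q_3 has denominator <= 9, so the convergent 16/7 is the closest (its error is |130*7 - 16*57|/(57*7) = 2/399).

16/7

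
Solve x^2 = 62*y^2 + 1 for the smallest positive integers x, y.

First expand sqrt(62) as a continued fraction. With x_i = (sqrt(62) + m_i)/d_i and (m_0, d_0) = (0, 1): a_0 = floor(sqrt(62)) = 7, since 7^2 = 49 <= 62 < 64 = 8^2.
Iterate m_{i+1} = d_i*a_i - m_i, d_{i+1} = (62 - m_{i+1}^2)/d_i, a_{i+1} = floor((a_0 + m_{i+1})/d_{i+1}):
  m_1 = 1*7 - 0 = 7, d_1 = (62 - 7^2)/1 = 13/1 = 13, a_1 = floor((7 + 7)/13) = 1.
  m_2 = 13*1 - 7 = 6, d_2 = (62 - 6^2)/13 = 26/13 = 2, a_2 = floor((7 + 6)/2) = 6.
  m_3 = 2*6 - 6 = 6, d_3 = (62 - 6^2)/2 = 26/2 = 13, a_3 = floor((7 + 6)/13) = 1.
  m_4 = 13*1 - 6 = 7, d_4 = (62 - 7^2)/13 = 13/13 = 1, a_4 = floor((7 + 7)/1) = 14.
  m_5 = 1*14 - 7 = 7, d_5 = (62 - 7^2)/1 = 13/1 = 13: (m_5, d_5) = (m_1, d_1) = (7, 13), so from here the quotients repeat a_1, ..., a_4; the period length is 4.
So sqrt(62) = [7; (1, 6, 1, 14)] with period length k = 4.
k is even, so the fundamental solution of x^2 - 62y^2 = 1 is (p_{k-1}, q_{k-1}) = (p_3, q_3); compute convergents through index 3.
Convergents (p_i = a_i*p_{i-1} + p_{i-2}, q_i = a_i*q_{i-1} + q_{i-2} with p_{-2}=0, p_{-1}=1, q_{-2}=1, q_{-1}=0):
  i=0: a_0=7, p_0 = 7*1 + 0 = 7, q_0 = 7*0 + 1 = 1.
  i=1: a_1=1, p_1 = 1*7 + 1 = 8, q_1 = 1*1 + 0 = 1.
  i=2: a_2=6, p_2 = 6*8 + 7 = 55, q_2 = 6*1 + 1 = 7.
  i=3: a_3=1, p_3 = 1*55 + 8 = 63, q_3 = 1*7 + 1 = 8.
Check: 63^2 - 62*8^2 = 3969 - 3968 = 1, so (x, y) = (63, 8) solves the equation, and by the theorem it is the least positive solution.

(x, y) = (63, 8)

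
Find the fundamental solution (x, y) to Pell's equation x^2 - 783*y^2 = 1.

First expand sqrt(783) as a continued fraction. With x_i = (sqrt(783) + m_i)/d_i and (m_0, d_0) = (0, 1): a_0 = floor(sqrt(783)) = 27, since 27^2 = 729 <= 783 < 784 = 28^2.
Iterate m_{i+1} = d_i*a_i - m_i, d_{i+1} = (783 - m_{i+1}^2)/d_i, a_{i+1} = floor((a_0 + m_{i+1})/d_{i+1}):
  m_1 = 1*27 - 0 = 27, d_1 = (783 - 27^2)/1 = 54/1 = 54, a_1 = floor((27 + 27)/54) = 1.
  m_2 = 54*1 - 27 = 27, d_2 = (783 - 27^2)/54 = 54/54 = 1, a_2 = floor((27 + 27)/1) = 54.
  m_3 = 1*54 - 27 = 27, d_3 = (783 - 27^2)/1 = 54/1 = 54: (m_3, d_3) = (m_1, d_1) = (27, 54), so from here the quotients repeat a_1, a_2; the period length is 2.
So sqrt(783) = [27; (1, 54)] with period length k = 2.
k is even, so the fundamental solution of x^2 - 783y^2 = 1 is (p_{k-1}, q_{k-1}) = (p_1, q_1); compute convergents through index 1.
Convergents (p_i = a_i*p_{i-1} + p_{i-2}, q_i = a_i*q_{i-1} + q_{i-2} with p_{-2}=0, p_{-1}=1, q_{-2}=1, q_{-1}=0):
  i=0: a_0=27, p_0 = 27*1 + 0 = 27, q_0 = 27*0 + 1 = 1.
  i=1: a_1=1, p_1 = 1*27 + 1 = 28, q_1 = 1*1 + 0 = 1.
Check: 28^2 - 783*1^2 = 784 - 783 = 1, so (x, y) = (28, 1) solves the equation, and by the theorem it is the least positive solution.

(x, y) = (28, 1)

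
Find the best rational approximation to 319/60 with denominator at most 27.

Expand x = 319/60 as a continued fraction with the Euclidean algorithm:
  319 = 5*60 + 19, so a_0 = 5.
  60 = 3*19 + 3, so a_1 = 3.
  19 = 6*3 + 1, so a_2 = 6.
  3 = 3*1 + 0, so a_3 = 3.
so x = [5; 3, 6, 3].
Convergents (p_i = a_i*p_{i-1} + p_{i-2}, q_i = a_i*q_{i-1} + q_{i-2} with p_{-2}=0, p_{-1}=1, q_{-2}=1, q_{-1}=0), until the denominator exceeds 27:
  i=0: a_0=5, p_0 = 5*1 + 0 = 5, q_0 = 5*0 + 1 = 1.
  i=1: a_1=3, p_1 = 3*5 + 1 = 16, q_1 = 3*1 + 0 = 3.
  i=2: a_2=6, p_2 = 6*16 + 5 = 101, q_2 = 6*3 + 1 = 19.
  i=3: a_3=3, p_3 = 3*101 + 16 = 319, q_3 = 3*19 + 3 = 60.
q_3 = 60 > 27, so the last convergent with denominator <= 27 is p_2/q_2 = 101/19.
The closest fraction with denominator <= 27 is either p_2/q_2 or the intermediate fraction (k*p_2 + p_1)/(k*q_2 + q_1) with the largest k >= 1 whose denominator stays <= 27; these approach x as k grows, and every other convergent or intermediate fraction in range is farther away.
Largest k: floor((27 - q_1)/q_2) = floor((27 - 3)/19) = 1.
That gives (1*101 + 16)/(1*19 + 3) = 117/22.
Compare the errors: |x - 101/19| = |319*19 - 101*60|/(60*19) = 1/1140, and |x - 117/22| = |319*22 - 117*60|/(60*22) = 2/1320.
Cross-multiplying, 1*1320 = 1320 < 2280 = 2*1140, so 1/1140 is smaller: the convergent 101/19 is closer to x than 117/22.

101/19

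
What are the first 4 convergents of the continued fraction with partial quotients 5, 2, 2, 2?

Using the convergent recurrence p_i = a_i*p_{i-1} + p_{i-2}, q_i = a_i*q_{i-1} + q_{i-2} with p_{-2}=0, p_{-1}=1, q_{-2}=1, q_{-1}=0:
  i=0: a_0=5, p_0 = 5*1 + 0 = 5, q_0 = 5*0 + 1 = 1.
  i=1: a_1=2, p_1 = 2*5 + 1 = 11, q_1 = 2*1 + 0 = 2.
  i=2: a_2=2, p_2 = 2*11 + 5 = 27, q_2 = 2*2 + 1 = 5.
  i=3: a_3=2, p_3 = 2*27 + 11 = 65, q_3 = 2*5 + 2 = 12.

5/1, 11/2, 27/5, 65/12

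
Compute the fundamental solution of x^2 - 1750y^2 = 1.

First expand sqrt(1750) as a continued fraction. With x_i = (sqrt(1750) + m_i)/d_i and (m_0, d_0) = (0, 1): a_0 = floor(sqrt(1750)) = 41, since 41^2 = 1681 <= 1750 < 1764 = 42^2.
Iterate m_{i+1} = d_i*a_i - m_i, d_{i+1} = (1750 - m_{i+1}^2)/d_i, a_{i+1} = floor((a_0 + m_{i+1})/d_{i+1}):
  m_1 = 1*41 - 0 = 41, d_1 = (1750 - 41^2)/1 = 69/1 = 69, a_1 = floor((41 + 41)/69) = 1.
  m_2 = 69*1 - 41 = 28, d_2 = (1750 - 28^2)/69 = 966/69 = 14, a_2 = floor((41 + 28)/14) = 4.
  m_3 = 14*4 - 28 = 28, d_3 = (1750 - 28^2)/14 = 966/14 = 69, a_3 = floor((41 + 28)/69) = 1.
  m_4 = 69*1 - 28 = 41, d_4 = (1750 - 41^2)/69 = 69/69 = 1, a_4 = floor((41 + 41)/1) = 82.
  m_5 = 1*82 - 41 = 41, d_5 = (1750 - 41^2)/1 = 69/1 = 69: (m_5, d_5) = (m_1, d_1) = (41, 69), so from here the quotients repeat a_1, ..., a_4; the period length is 4.
So sqrt(1750) = [41; (1, 4, 1, 82)] with period length k = 4.
k is even, so the fundamental solution of x^2 - 1750y^2 = 1 is (p_{k-1}, q_{k-1}) = (p_3, q_3); compute convergents through index 3.
Convergents (p_i = a_i*p_{i-1} + p_{i-2}, q_i = a_i*q_{i-1} + q_{i-2} with p_{-2}=0, p_{-1}=1, q_{-2}=1, q_{-1}=0):
  i=0: a_0=41, p_0 = 41*1 + 0 = 41, q_0 = 41*0 + 1 = 1.
  i=1: a_1=1, p_1 = 1*41 + 1 = 42, q_1 = 1*1 + 0 = 1.
  i=2: a_2=4, p_2 = 4*42 + 41 = 209, q_2 = 4*1 + 1 = 5.
  i=3: a_3=1, p_3 = 1*209 + 42 = 251, q_3 = 1*5 + 1 = 6.
Check: 251^2 - 1750*6^2 = 63001 - 63000 = 1, so (x, y) = (251, 6) solves the equation, and by the theorem it is the least positive solution.

(x, y) = (251, 6)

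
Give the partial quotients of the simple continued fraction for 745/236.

[3; 6, 2, 1, 1, 1, 4]

Run the Euclidean algorithm on 745 and 236; the successive quotients are the partial quotients a_0, a_1, ... (each step inverts the fractional part left over by the previous one):
  745 = 3*236 + 37, so a_0 = 3.
  236 = 6*37 + 14, so a_1 = 6.
  37 = 2*14 + 9, so a_2 = 2.
  14 = 1*9 + 5, so a_3 = 1.
  9 = 1*5 + 4, so a_4 = 1.
  5 = 1*4 + 1, so a_5 = 1.
  4 = 4*1 + 0, so a_6 = 4.
The remainder reaches 0 after 7 divisions, so the expansion has 7 partial quotients, read off in order.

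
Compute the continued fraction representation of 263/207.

Run the Euclidean algorithm on 263 and 207; the successive quotients are the partial quotients a_0, a_1, ... (each step inverts the fractional part left over by the previous one):
  263 = 1*207 + 56, so a_0 = 1.
  207 = 3*56 + 39, so a_1 = 3.
  56 = 1*39 + 17, so a_2 = 1.
  39 = 2*17 + 5, so a_3 = 2.
  17 = 3*5 + 2, so a_4 = 3.
  5 = 2*2 + 1, so a_5 = 2.
  2 = 2*1 + 0, so a_6 = 2.
The remainder reaches 0 after 7 divisions, so the expansion has 7 partial quotients, read off in order.

[1; 3, 1, 2, 3, 2, 2]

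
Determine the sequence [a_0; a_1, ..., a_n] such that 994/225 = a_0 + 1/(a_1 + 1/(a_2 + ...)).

[4; 2, 2, 1, 1, 5, 1, 2]

Run the Euclidean algorithm on 994 and 225; the successive quotients are the partial quotients a_0, a_1, ... (each step inverts the fractional part left over by the previous one):
  994 = 4*225 + 94, so a_0 = 4.
  225 = 2*94 + 37, so a_1 = 2.
  94 = 2*37 + 20, so a_2 = 2.
  37 = 1*20 + 17, so a_3 = 1.
  20 = 1*17 + 3, so a_4 = 1.
  17 = 5*3 + 2, so a_5 = 5.
  3 = 1*2 + 1, so a_6 = 1.
  2 = 2*1 + 0, so a_7 = 2.
The remainder reaches 0 after 8 divisions, so the expansion has 8 partial quotients, read off in order.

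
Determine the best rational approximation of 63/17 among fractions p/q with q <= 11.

37/10

Expand x = 63/17 as a continued fraction with the Euclidean algorithm:
  63 = 3*17 + 12, so a_0 = 3.
  17 = 1*12 + 5, so a_1 = 1.
  12 = 2*5 + 2, so a_2 = 2.
  5 = 2*2 + 1, so a_3 = 2.
  2 = 2*1 + 0, so a_4 = 2.
so x = [3; 1, 2, 2, 2].
Convergents (p_i = a_i*p_{i-1} + p_{i-2}, q_i = a_i*q_{i-1} + q_{i-2} with p_{-2}=0, p_{-1}=1, q_{-2}=1, q_{-1}=0), until the denominator exceeds 11:
  i=0: a_0=3, p_0 = 3*1 + 0 = 3, q_0 = 3*0 + 1 = 1.
  i=1: a_1=1, p_1 = 1*3 + 1 = 4, q_1 = 1*1 + 0 = 1.
  i=2: a_2=2, p_2 = 2*4 + 3 = 11, q_2 = 2*1 + 1 = 3.
  i=3: a_3=2, p_3 = 2*11 + 4 = 26, q_3 = 2*3 + 1 = 7.
  i=4: a_4=2, p_4 = 2*26 + 11 = 63, q_4 = 2*7 + 3 = 17.
q_4 = 17 > 11, so the last convergent with denominator <= 11 is p_3/q_3 = 26/7.
The closest fraction with denominator <= 11 is either p_3/q_3 or the intermediate fraction (k*p_3 + p_2)/(k*q_3 + q_2) with the largest k >= 1 whose denominator stays <= 11; these approach x as k grows, and every other convergent or intermediate fraction in range is farther away.
Largest k: floor((11 - q_2)/q_3) = floor((11 - 3)/7) = 1.
That gives (1*26 + 11)/(1*7 + 3) = 37/10.
Compare the errors: |x - 26/7| = |63*7 - 26*17|/(17*7) = 1/119, and |x - 37/10| = |63*10 - 37*17|/(17*10) = 1/170.
Cross-multiplying, 1*119 = 119 < 170 = 1*170, so 1/170 is smaller: the intermediate fraction 37/10 is closer to x than 26/7.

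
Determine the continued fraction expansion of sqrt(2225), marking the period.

[47; (5, 1, 7, 1, 2, 1, 7, 1, 5, 94)]

Write x_i = (sqrt(2225) + m_i)/d_i with (m_0, d_0) = (0, 1). a_0 = floor(sqrt(2225)) = 47, since 47^2 = 2209 <= 2225 < 2304 = 48^2.
Iterate m_{i+1} = d_i*a_i - m_i, d_{i+1} = (2225 - m_{i+1}^2)/d_i, a_{i+1} = floor((a_0 + m_{i+1})/d_{i+1}):
  m_1 = 1*47 - 0 = 47, d_1 = (2225 - 47^2)/1 = 16/1 = 16, a_1 = floor((47 + 47)/16) = 5.
  m_2 = 16*5 - 47 = 33, d_2 = (2225 - 33^2)/16 = 1136/16 = 71, a_2 = floor((47 + 33)/71) = 1.
  m_3 = 71*1 - 33 = 38, d_3 = (2225 - 38^2)/71 = 781/71 = 11, a_3 = floor((47 + 38)/11) = 7.
  m_4 = 11*7 - 38 = 39, d_4 = (2225 - 39^2)/11 = 704/11 = 64, a_4 = floor((47 + 39)/64) = 1.
  m_5 = 64*1 - 39 = 25, d_5 = (2225 - 25^2)/64 = 1600/64 = 25, a_5 = floor((47 + 25)/25) = 2.
  m_6 = 25*2 - 25 = 25, d_6 = (2225 - 25^2)/25 = 1600/25 = 64, a_6 = floor((47 + 25)/64) = 1.
  m_7 = 64*1 - 25 = 39, d_7 = (2225 - 39^2)/64 = 704/64 = 11, a_7 = floor((47 + 39)/11) = 7.
  m_8 = 11*7 - 39 = 38, d_8 = (2225 - 38^2)/11 = 781/11 = 71, a_8 = floor((47 + 38)/71) = 1.
  m_9 = 71*1 - 38 = 33, d_9 = (2225 - 33^2)/71 = 1136/71 = 16, a_9 = floor((47 + 33)/16) = 5.
  m_10 = 16*5 - 33 = 47, d_10 = (2225 - 47^2)/16 = 16/16 = 1, a_10 = floor((47 + 47)/1) = 94.
  m_11 = 1*94 - 47 = 47, d_11 = (2225 - 47^2)/1 = 16/1 = 16: (m_11, d_11) = (m_1, d_1) = (47, 16), so from here the quotients repeat a_1, ..., a_10; the period length is 10.
Hence the expansion of sqrt(2225) is a_0 = 47 followed by the repeating block 5, 1, 7, 1, 2, 1, 7, 1, 5, 94 (period 10).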